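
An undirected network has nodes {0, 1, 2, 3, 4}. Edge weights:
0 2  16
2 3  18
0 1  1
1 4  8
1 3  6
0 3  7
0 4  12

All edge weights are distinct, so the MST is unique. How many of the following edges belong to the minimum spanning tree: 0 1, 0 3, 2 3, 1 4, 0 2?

Sort edges by weight, then run Kruskal:
0 1 (1): add — endpoints in different components.
1 3 (6): add — endpoints in different components.
0 3 (7): skip — 0 and 3 already connected.
1 4 (8): add — endpoints in different components.
0 4 (12): skip — 0 and 4 already connected.
0 2 (16): add — endpoints in different components.
MST edge set: {0 1, 1 3, 1 4, 0 2}.
Of the listed edges, {0 1, 1 4, 0 2} are in the MST → 3.

3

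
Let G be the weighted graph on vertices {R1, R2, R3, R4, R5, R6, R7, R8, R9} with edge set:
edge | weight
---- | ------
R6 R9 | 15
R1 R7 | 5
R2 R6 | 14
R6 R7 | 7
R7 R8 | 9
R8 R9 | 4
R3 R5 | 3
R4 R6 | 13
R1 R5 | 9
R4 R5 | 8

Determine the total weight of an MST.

Grow the tree from R9 using Prim:
Step 1: cheapest edge leaving the tree is R8 R9 (4); add R8.
Step 2: cheapest edge leaving the tree is R7 R8 (9); add R7.
Step 3: cheapest edge leaving the tree is R1 R7 (5); add R1.
Step 4: cheapest edge leaving the tree is R6 R7 (7); add R6.
Step 5: cheapest edge leaving the tree is R1 R5 (9); add R5.
Step 6: cheapest edge leaving the tree is R3 R5 (3); add R3.
Step 7: cheapest edge leaving the tree is R4 R5 (8); add R4.
Step 8: cheapest edge leaving the tree is R2 R6 (14); add R2.
MST edges: R8 R9, R7 R8, R1 R7, R6 R7, R1 R5, R3 R5, R4 R5, R2 R6; total weight 4+9+5+7+9+3+8+14 = 59.

59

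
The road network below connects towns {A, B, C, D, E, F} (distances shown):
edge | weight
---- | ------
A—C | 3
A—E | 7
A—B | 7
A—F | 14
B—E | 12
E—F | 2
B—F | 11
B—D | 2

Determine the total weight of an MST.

Grow the tree from D using Prim:
Step 1: cheapest edge leaving the tree is B—D (2); add B.
Step 2: cheapest edge leaving the tree is A—B (7); add A.
Step 3: cheapest edge leaving the tree is A—C (3); add C.
Step 4: cheapest edge leaving the tree is A—E (7); add E.
Step 5: cheapest edge leaving the tree is E—F (2); add F.
MST edges: B—D, A—B, A—C, A—E, E—F; total weight 2+7+3+7+2 = 21.

21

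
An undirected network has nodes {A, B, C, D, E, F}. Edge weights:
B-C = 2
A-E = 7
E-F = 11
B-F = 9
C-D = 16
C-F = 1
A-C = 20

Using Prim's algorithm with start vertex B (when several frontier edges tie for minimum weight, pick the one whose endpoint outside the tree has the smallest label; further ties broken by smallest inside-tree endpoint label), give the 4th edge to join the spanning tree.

Prim, starting at B.
Step 1: frontier [B-C 2, B-F 9] → take B-C (2); add C.
Step 2: frontier [B-F 9, C-F 1, C-D 16, A-C 20] → take C-F (1); add F.
Step 3: frontier [C-D 16, A-C 20, E-F 11] → take E-F (11); add E.
Step 4: frontier [C-D 16, A-C 20, A-E 7] → take A-E (7); add A.
Step 5: frontier [C-D 16] → take C-D (16); add D.
The 4th edge added is A-E.

A-E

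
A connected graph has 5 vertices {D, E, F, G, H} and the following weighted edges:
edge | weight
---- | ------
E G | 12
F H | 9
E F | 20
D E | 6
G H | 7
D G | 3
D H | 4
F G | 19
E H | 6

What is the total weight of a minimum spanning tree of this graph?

Kruskal: consider edges lightest-first.
D G (3): add — endpoints in different components.
D H (4): add — endpoints in different components.
D E (6): add — endpoints in different components.
E H (6): skip — E and H already connected.
G H (7): skip — G and H already connected.
F H (9): add — endpoints in different components.
MST edges: D G, D H, D E, F H; total weight 3+4+6+9 = 22.

22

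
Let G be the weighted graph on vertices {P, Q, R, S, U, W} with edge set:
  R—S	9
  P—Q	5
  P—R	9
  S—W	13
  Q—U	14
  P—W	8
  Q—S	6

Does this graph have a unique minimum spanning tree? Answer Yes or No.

Kruskal's algorithm — process edges by increasing weight (ties by edge label):
P—Q (5): add — endpoints in different components.
Q—S (6): add — endpoints in different components.
P—W (8): add — endpoints in different components.
P—R (9): add — endpoints in different components.
R—S (9): skip — S and R already connected.
S—W (13): skip — W and S already connected.
Q—U (14): add — endpoints in different components.
Non-tree edge R—S has weight 9, equal to the heaviest edge on its tree cycle — swapping gives another MST of the same weight. Not unique.

No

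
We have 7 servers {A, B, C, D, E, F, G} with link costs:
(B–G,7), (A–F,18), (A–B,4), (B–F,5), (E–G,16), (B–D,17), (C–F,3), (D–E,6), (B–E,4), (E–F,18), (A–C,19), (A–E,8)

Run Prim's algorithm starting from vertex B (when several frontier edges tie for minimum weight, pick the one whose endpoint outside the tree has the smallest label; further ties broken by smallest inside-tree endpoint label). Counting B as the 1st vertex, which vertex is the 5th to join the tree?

Prim, starting at B.
Step 1: frontier [A–B 4, B–E 4, B–F 5, B–G 7, B–D 17] → take A–B (4); add A.
Step 2: frontier [A–E 8, A–F 18, A–C 19, B–E 4, B–F 5, B–G 7, B–D 17] → take B–E (4); add E.
Step 3: frontier [A–F 18, A–C 19, B–F 5, B–G 7, B–D 17, D–E 6, E–G 16, E–F 18] → take B–F (5); add F.
Step 4: frontier [A–C 19, B–G 7, B–D 17, D–E 6, E–G 16, C–F 3] → take C–F (3); add C.
Step 5: frontier [B–G 7, B–D 17, D–E 6, E–G 16] → take D–E (6); add D.
Step 6: frontier [B–G 7, E–G 16] → take B–G (7); add G.
Vertex order: B, A, E, F, C, D, G. The 5th vertex is C.

C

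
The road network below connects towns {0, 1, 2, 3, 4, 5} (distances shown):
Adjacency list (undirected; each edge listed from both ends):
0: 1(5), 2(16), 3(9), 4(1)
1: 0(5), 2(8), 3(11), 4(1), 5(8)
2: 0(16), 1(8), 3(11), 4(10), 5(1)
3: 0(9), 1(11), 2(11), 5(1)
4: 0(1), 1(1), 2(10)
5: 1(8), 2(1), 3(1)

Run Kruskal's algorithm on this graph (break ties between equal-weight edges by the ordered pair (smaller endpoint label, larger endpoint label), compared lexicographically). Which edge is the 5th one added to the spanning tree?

1-2

Kruskal's algorithm — process edges by increasing weight (ties by edge label):
0–4 (1): add. Components now {0,4} {1} {2} {3} {5}
1–4 (1): add. Components now {0,1,4} {2} {3} {5}
2–5 (1): add. Components now {0,1,4} {2,5} {3}
3–5 (1): add. Components now {0,1,4} {2,3,5}
0–1 (5): skip — 0 and 1 already connected.
1–2 (8): add. Components now {0,1,2,3,4,5}
The 5th edge added is 1–2.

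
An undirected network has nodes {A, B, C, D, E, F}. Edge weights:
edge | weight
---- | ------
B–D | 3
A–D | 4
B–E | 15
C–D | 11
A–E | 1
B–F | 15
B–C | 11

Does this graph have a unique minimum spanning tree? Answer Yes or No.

Sort edges by weight, then run Kruskal:
A–E (1): add — endpoints in different components.
B–D (3): add — endpoints in different components.
A–D (4): add — endpoints in different components.
B–C (11): add — endpoints in different components.
C–D (11): skip — C and D already connected.
B–E (15): skip — B and E already connected.
B–F (15): add — endpoints in different components.
Non-tree edge C–D has weight 11, equal to the heaviest edge on its tree cycle — swapping gives another MST of the same weight. Not unique.

No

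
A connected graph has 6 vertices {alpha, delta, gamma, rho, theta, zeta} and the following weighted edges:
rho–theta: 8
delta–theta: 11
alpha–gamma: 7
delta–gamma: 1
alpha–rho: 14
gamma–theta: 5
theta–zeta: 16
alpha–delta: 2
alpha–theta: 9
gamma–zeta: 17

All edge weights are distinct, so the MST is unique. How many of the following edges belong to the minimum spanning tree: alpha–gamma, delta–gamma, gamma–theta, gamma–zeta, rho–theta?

Kruskal's algorithm — process edges by increasing weight (ties by edge label):
delta–gamma (1): add — endpoints in different components.
alpha–delta (2): add — endpoints in different components.
gamma–theta (5): add — endpoints in different components.
alpha–gamma (7): skip — alpha and gamma already connected.
rho–theta (8): add — endpoints in different components.
alpha–theta (9): skip — alpha and theta already connected.
delta–theta (11): skip — theta and delta already connected.
alpha–rho (14): skip — alpha and rho already connected.
theta–zeta (16): add — endpoints in different components.
MST edge set: {delta–gamma, alpha–delta, gamma–theta, rho–theta, theta–zeta}.
Of the listed edges, {delta–gamma, gamma–theta, rho–theta} are in the MST → 3.

3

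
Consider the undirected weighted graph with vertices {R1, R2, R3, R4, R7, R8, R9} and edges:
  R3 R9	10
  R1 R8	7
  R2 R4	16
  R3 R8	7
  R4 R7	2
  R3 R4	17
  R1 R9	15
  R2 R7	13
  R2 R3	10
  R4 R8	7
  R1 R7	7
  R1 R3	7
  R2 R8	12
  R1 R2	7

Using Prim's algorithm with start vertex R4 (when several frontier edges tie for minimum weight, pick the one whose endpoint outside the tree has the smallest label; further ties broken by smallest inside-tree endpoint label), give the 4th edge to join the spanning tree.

Grow the tree from R4 using Prim:
Step 1: frontier [R4 R7 2, R4 R8 7, R2 R4 16, R3 R4 17] → take R4 R7 (2); add R7.
Step 2: frontier [R4 R8 7, R2 R4 16, R3 R4 17, R1 R7 7, R2 R7 13] → take R1 R7 (7); add R1.
Step 3: frontier [R1 R2 7, R1 R3 7, R1 R8 7, R1 R9 15, R4 R8 7, R2 R4 16, R3 R4 17, R2 R7 13] → take R1 R2 (7); add R2.
Step 4: frontier [R1 R3 7, R1 R8 7, R1 R9 15, R2 R3 10, R2 R8 12, R4 R8 7, R3 R4 17] → take R1 R3 (7); add R3.
Step 5: frontier [R1 R8 7, R1 R9 15, R2 R8 12, R3 R8 7, R3 R9 10, R4 R8 7] → take R1 R8 (7); add R8.
Step 6: frontier [R1 R9 15, R3 R9 10] → take R3 R9 (10); add R9.
The 4th edge added is R1 R3.

R1-R3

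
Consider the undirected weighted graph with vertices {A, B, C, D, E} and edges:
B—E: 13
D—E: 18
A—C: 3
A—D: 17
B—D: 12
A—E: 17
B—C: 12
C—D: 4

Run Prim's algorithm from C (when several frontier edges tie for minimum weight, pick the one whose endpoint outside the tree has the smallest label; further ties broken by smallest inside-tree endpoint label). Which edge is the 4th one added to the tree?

B-E

Prim's algorithm from C:
Step 1: frontier [A—C 3, C—D 4, B—C 12] → take A—C (3); add A.
Step 2: frontier [A—D 17, A—E 17, C—D 4, B—C 12] → take C—D (4); add D.
Step 3: frontier [A—E 17, B—C 12, B—D 12, D—E 18] → take B—C (12); add B.
Step 4: frontier [A—E 17, B—E 13, D—E 18] → take B—E (13); add E.
The 4th edge added is B—E.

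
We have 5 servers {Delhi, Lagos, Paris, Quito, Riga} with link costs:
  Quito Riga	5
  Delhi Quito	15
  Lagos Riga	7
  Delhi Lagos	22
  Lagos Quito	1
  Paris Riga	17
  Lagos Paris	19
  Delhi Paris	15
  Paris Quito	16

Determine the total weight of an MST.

36

Prim's algorithm from Quito:
Step 1: frontier [Lagos Quito 1, Quito Riga 5, Delhi Quito 15, Paris Quito 16] → take Lagos Quito (1); add Lagos.
Step 2: frontier [Lagos Riga 7, Lagos Paris 19, Delhi Lagos 22, Quito Riga 5, Delhi Quito 15, Paris Quito 16] → take Quito Riga (5); add Riga.
Step 3: frontier [Lagos Paris 19, Delhi Lagos 22, Delhi Quito 15, Paris Quito 16, Paris Riga 17] → take Delhi Quito (15); add Delhi.
Step 4: frontier [Delhi Paris 15, Lagos Paris 19, Paris Quito 16, Paris Riga 17] → take Delhi Paris (15); add Paris.
MST edges: Lagos Quito, Quito Riga, Delhi Quito, Delhi Paris; total weight 1+5+15+15 = 36.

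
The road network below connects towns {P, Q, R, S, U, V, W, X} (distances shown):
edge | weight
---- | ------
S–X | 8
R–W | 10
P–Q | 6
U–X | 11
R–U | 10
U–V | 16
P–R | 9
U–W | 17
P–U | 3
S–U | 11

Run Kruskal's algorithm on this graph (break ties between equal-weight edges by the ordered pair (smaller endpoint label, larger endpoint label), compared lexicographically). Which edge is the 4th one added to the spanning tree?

P-R

Kruskal: consider edges lightest-first.
P–U (3): add — endpoints in different components.
P–Q (6): add — endpoints in different components.
S–X (8): add — endpoints in different components.
P–R (9): add — endpoints in different components.
R–U (10): skip — R and U already connected.
R–W (10): add — endpoints in different components.
S–U (11): add — endpoints in different components.
U–X (11): skip — X and U already connected.
U–V (16): add — endpoints in different components.
The 4th edge added is P–R.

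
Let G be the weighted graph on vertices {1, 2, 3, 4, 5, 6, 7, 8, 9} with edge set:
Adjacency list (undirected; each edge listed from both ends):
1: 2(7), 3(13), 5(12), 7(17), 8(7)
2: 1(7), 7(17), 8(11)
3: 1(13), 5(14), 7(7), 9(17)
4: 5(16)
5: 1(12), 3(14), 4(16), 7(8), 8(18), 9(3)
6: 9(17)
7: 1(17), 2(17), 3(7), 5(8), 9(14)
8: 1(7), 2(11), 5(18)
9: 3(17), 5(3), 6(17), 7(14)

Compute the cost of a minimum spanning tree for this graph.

77

Prim's algorithm from 1:
Step 1: cheapest edge leaving the tree is 1-2 (7); add 2.
Step 2: cheapest edge leaving the tree is 1-8 (7); add 8.
Step 3: cheapest edge leaving the tree is 1-5 (12); add 5.
Step 4: cheapest edge leaving the tree is 5-9 (3); add 9.
Step 5: cheapest edge leaving the tree is 5-7 (8); add 7.
Step 6: cheapest edge leaving the tree is 3-7 (7); add 3.
Step 7: cheapest edge leaving the tree is 4-5 (16); add 4.
Step 8: cheapest edge leaving the tree is 6-9 (17); add 6.
MST edges: 1-2, 1-8, 1-5, 5-9, 5-7, 3-7, 4-5, 6-9; total weight 7+7+12+3+8+7+16+17 = 77.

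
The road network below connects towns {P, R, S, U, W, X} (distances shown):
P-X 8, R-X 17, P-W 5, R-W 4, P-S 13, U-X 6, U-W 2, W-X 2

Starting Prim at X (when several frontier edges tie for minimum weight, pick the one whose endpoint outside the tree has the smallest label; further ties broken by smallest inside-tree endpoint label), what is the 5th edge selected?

P-S

Prim's algorithm from X:
Step 1: frontier [W-X 2, U-X 6, P-X 8, R-X 17] → take W-X (2); add W.
Step 2: frontier [U-W 2, R-W 4, P-W 5, U-X 6, P-X 8, R-X 17] → take U-W (2); add U.
Step 3: frontier [R-W 4, P-W 5, P-X 8, R-X 17] → take R-W (4); add R.
Step 4: frontier [P-W 5, P-X 8] → take P-W (5); add P.
Step 5: frontier [P-S 13] → take P-S (13); add S.
The 5th edge added is P-S.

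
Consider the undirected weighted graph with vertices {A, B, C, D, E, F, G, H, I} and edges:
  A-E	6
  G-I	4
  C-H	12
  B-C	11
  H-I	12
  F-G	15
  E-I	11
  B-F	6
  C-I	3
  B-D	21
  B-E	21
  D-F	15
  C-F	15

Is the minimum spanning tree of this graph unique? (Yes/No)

Kruskal: consider edges lightest-first.
C-I (3): add — endpoints in different components.
G-I (4): add — endpoints in different components.
A-E (6): add — endpoints in different components.
B-F (6): add — endpoints in different components.
B-C (11): add — endpoints in different components.
E-I (11): add — endpoints in different components.
C-H (12): add — endpoints in different components.
H-I (12): skip — H and I already connected.
C-F (15): skip — C and F already connected.
D-F (15): add — endpoints in different components.
Non-tree edge H-I has weight 12, equal to the heaviest edge on its tree cycle — swapping gives another MST of the same weight. Not unique.

No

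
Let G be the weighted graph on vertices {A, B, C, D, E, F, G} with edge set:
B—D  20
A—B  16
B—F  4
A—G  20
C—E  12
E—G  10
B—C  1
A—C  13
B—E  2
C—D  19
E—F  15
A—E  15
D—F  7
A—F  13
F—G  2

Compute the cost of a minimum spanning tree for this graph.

29

Grow the tree from E using Prim:
Step 1: cheapest edge leaving the tree is B—E (2); add B.
Step 2: cheapest edge leaving the tree is B—C (1); add C.
Step 3: cheapest edge leaving the tree is B—F (4); add F.
Step 4: cheapest edge leaving the tree is F—G (2); add G.
Step 5: cheapest edge leaving the tree is D—F (7); add D.
Step 6: cheapest edge leaving the tree is A—C (13); add A.
MST edges: B—E, B—C, B—F, F—G, D—F, A—C; total weight 2+1+4+2+7+13 = 29.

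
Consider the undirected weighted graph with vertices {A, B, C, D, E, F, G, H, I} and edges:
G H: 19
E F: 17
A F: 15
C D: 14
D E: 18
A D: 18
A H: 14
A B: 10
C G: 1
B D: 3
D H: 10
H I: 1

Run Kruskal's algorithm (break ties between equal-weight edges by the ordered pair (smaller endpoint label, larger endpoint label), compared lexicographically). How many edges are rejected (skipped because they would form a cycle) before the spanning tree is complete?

1

Kruskal: consider edges lightest-first.
C G (1): add — endpoints in different components.
H I (1): add — endpoints in different components.
B D (3): add — endpoints in different components.
A B (10): add — endpoints in different components.
D H (10): add — endpoints in different components.
A H (14): skip — A and H already connected.
C D (14): add — endpoints in different components.
A F (15): add — endpoints in different components.
E F (17): add — endpoints in different components.
Edges rejected before the tree was complete: 1.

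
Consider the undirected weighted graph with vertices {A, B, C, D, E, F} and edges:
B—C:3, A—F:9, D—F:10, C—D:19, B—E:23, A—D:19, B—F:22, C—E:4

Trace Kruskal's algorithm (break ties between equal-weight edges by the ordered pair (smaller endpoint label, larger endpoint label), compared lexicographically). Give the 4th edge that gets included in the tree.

Kruskal: consider edges lightest-first.
B—C (3): add — endpoints in different components.
C—E (4): add — endpoints in different components.
A—F (9): add — endpoints in different components.
D—F (10): add — endpoints in different components.
A—D (19): skip — A and D already connected.
C—D (19): add — endpoints in different components.
The 4th edge added is D—F.

D-F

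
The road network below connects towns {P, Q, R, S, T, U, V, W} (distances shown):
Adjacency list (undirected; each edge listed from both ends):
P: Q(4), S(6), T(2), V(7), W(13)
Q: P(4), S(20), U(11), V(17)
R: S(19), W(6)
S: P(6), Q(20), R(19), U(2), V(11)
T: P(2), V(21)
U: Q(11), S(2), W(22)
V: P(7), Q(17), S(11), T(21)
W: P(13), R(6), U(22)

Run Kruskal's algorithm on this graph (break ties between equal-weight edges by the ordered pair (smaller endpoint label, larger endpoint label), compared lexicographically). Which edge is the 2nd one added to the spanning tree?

S-U

Kruskal's algorithm — process edges by increasing weight (ties by edge label):
P–T (2): add — endpoints in different components.
S–U (2): add — endpoints in different components.
P–Q (4): add — endpoints in different components.
P–S (6): add — endpoints in different components.
R–W (6): add — endpoints in different components.
P–V (7): add — endpoints in different components.
Q–U (11): skip — Q and U already connected.
S–V (11): skip — S and V already connected.
P–W (13): add — endpoints in different components.
The 2nd edge added is S–U.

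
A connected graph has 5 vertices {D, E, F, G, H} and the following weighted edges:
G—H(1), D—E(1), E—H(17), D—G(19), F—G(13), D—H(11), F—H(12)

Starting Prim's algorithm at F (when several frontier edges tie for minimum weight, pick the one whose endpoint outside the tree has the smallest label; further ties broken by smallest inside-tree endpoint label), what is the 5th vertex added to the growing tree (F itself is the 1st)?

Grow the tree from F using Prim:
Step 1: cheapest edge leaving the tree is F—H (12); add H.
Step 2: cheapest edge leaving the tree is G—H (1); add G.
Step 3: cheapest edge leaving the tree is D—H (11); add D.
Step 4: cheapest edge leaving the tree is D—E (1); add E.
Vertex order: F, H, G, D, E. The 5th vertex is E.

E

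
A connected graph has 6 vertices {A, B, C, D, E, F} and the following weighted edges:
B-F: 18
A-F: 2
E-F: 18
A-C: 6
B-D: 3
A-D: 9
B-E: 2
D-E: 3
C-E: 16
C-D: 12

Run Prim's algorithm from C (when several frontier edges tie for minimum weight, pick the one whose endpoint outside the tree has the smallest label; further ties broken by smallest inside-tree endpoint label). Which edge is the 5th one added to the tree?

Prim, starting at C.
Step 1: frontier [A-C 6, C-D 12, C-E 16] → take A-C (6); add A.
Step 2: frontier [A-F 2, A-D 9, C-D 12, C-E 16] → take A-F (2); add F.
Step 3: frontier [A-D 9, C-D 12, C-E 16, B-F 18, E-F 18] → take A-D (9); add D.
Step 4: frontier [C-E 16, B-D 3, D-E 3, B-F 18, E-F 18] → take B-D (3); add B.
Step 5: frontier [B-E 2, C-E 16, D-E 3, E-F 18] → take B-E (2); add E.
The 5th edge added is B-E.

B-E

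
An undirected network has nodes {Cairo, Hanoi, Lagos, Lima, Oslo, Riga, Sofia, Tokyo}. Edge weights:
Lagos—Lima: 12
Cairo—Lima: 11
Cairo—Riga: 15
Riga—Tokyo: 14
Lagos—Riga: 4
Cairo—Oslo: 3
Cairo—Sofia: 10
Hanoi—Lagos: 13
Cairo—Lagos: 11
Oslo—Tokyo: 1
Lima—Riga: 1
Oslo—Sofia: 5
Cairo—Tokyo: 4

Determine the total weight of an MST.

38

Sort edges by weight, then run Kruskal:
Lima—Riga (1): add — endpoints in different components.
Oslo—Tokyo (1): add — endpoints in different components.
Cairo—Oslo (3): add — endpoints in different components.
Cairo—Tokyo (4): skip — Tokyo and Cairo already connected.
Lagos—Riga (4): add — endpoints in different components.
Oslo—Sofia (5): add — endpoints in different components.
Cairo—Sofia (10): skip — Sofia and Cairo already connected.
Cairo—Lagos (11): add — endpoints in different components.
Cairo—Lima (11): skip — Lima and Cairo already connected.
Lagos—Lima (12): skip — Lima and Lagos already connected.
Hanoi—Lagos (13): add — endpoints in different components.
MST edges: Lima—Riga, Oslo—Tokyo, Cairo—Oslo, Lagos—Riga, Oslo—Sofia, Cairo—Lagos, Hanoi—Lagos; total weight 1+1+3+4+5+11+13 = 38.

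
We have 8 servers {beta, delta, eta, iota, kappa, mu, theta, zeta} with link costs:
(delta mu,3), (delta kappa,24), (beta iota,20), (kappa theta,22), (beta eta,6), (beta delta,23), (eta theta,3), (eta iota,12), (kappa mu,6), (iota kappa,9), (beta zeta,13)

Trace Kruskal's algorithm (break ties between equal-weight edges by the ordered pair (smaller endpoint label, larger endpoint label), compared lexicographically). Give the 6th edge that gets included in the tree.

eta-iota

Kruskal: consider edges lightest-first.
delta mu (3): add — endpoints in different components.
eta theta (3): add — endpoints in different components.
beta eta (6): add — endpoints in different components.
kappa mu (6): add — endpoints in different components.
iota kappa (9): add — endpoints in different components.
eta iota (12): add — endpoints in different components.
beta zeta (13): add — endpoints in different components.
The 6th edge added is eta iota.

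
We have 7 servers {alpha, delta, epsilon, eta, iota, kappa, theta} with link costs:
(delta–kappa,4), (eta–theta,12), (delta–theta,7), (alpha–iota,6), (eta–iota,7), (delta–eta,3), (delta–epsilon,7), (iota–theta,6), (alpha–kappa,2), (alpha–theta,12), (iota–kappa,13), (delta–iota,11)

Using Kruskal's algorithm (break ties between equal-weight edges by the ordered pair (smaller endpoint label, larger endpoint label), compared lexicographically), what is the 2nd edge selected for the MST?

Sort edges by weight, then run Kruskal:
alpha–kappa (2): add. Components now {alpha,kappa} {theta} {epsilon} {eta} {iota} {delta}
delta–eta (3): add. Components now {alpha,kappa} {theta} {epsilon} {delta,eta} {iota}
delta–kappa (4): add. Components now {alpha,delta,eta,kappa} {theta} {epsilon} {iota}
alpha–iota (6): add. Components now {alpha,delta,eta,iota,kappa} {theta} {epsilon}
iota–theta (6): add. Components now {alpha,delta,eta,iota,kappa,theta} {epsilon}
delta–epsilon (7): add. Components now {alpha,delta,epsilon,eta,iota,kappa,theta}
The 2nd edge added is delta–eta.

delta-eta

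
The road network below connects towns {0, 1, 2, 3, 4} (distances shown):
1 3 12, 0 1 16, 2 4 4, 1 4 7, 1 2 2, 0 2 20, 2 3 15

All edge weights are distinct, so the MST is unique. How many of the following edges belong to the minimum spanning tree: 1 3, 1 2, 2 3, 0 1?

3

Sort edges by weight, then run Kruskal:
1 2 (2): add. Components now {0} {1,2} {3} {4}
2 4 (4): add. Components now {0} {1,2,4} {3}
1 4 (7): skip — 1 and 4 already connected.
1 3 (12): add. Components now {0} {1,2,3,4}
2 3 (15): skip — 2 and 3 already connected.
0 1 (16): add. Components now {0,1,2,3,4}
MST edge set: {1 2, 2 4, 1 3, 0 1}.
Of the listed edges, {1 3, 1 2, 0 1} are in the MST → 3.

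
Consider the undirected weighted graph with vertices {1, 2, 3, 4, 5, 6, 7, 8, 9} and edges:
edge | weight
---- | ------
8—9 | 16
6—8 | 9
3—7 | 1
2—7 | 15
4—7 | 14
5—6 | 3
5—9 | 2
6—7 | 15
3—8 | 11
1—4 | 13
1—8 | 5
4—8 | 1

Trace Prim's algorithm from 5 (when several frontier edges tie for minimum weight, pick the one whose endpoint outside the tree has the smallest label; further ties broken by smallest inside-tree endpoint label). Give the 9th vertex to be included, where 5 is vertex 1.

Prim, starting at 5.
Step 1: frontier [5—9 2, 5—6 3] → take 5—9 (2); add 9.
Step 2: frontier [5—6 3, 8—9 16] → take 5—6 (3); add 6.
Step 3: frontier [6—8 9, 6—7 15, 8—9 16] → take 6—8 (9); add 8.
Step 4: frontier [6—7 15, 4—8 1, 1—8 5, 3—8 11] → take 4—8 (1); add 4.
Step 5: frontier [1—4 13, 4—7 14, 6—7 15, 1—8 5, 3—8 11] → take 1—8 (5); add 1.
Step 6: frontier [4—7 14, 6—7 15, 3—8 11] → take 3—8 (11); add 3.
Step 7: frontier [3—7 1, 4—7 14, 6—7 15] → take 3—7 (1); add 7.
Step 8: frontier [2—7 15] → take 2—7 (15); add 2.
Vertex order: 5, 9, 6, 8, 4, 1, 3, 7, 2. The 9th vertex is 2.

2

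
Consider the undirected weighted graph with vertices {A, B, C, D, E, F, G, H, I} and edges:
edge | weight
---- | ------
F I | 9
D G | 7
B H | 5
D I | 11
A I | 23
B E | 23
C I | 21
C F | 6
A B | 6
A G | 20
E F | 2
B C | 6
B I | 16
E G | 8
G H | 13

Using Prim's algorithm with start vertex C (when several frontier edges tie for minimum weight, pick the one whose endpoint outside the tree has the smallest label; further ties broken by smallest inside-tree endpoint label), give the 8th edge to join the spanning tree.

Prim, starting at C.
Step 1: cheapest edge leaving the tree is B C (6); add B.
Step 2: cheapest edge leaving the tree is B H (5); add H.
Step 3: cheapest edge leaving the tree is A B (6); add A.
Step 4: cheapest edge leaving the tree is C F (6); add F.
Step 5: cheapest edge leaving the tree is E F (2); add E.
Step 6: cheapest edge leaving the tree is E G (8); add G.
Step 7: cheapest edge leaving the tree is D G (7); add D.
Step 8: cheapest edge leaving the tree is F I (9); add I.
The 8th edge added is F I.

F-I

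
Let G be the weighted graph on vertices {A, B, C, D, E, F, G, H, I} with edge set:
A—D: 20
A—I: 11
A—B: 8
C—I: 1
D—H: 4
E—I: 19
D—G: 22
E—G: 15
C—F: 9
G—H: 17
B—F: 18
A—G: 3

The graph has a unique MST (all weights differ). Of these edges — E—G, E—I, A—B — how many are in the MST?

2

Kruskal's algorithm — process edges by increasing weight (ties by edge label):
C—I (1): add — endpoints in different components.
A—G (3): add — endpoints in different components.
D—H (4): add — endpoints in different components.
A—B (8): add — endpoints in different components.
C—F (9): add — endpoints in different components.
A—I (11): add — endpoints in different components.
E—G (15): add — endpoints in different components.
G—H (17): add — endpoints in different components.
MST edge set: {C—I, A—G, D—H, A—B, C—F, A—I, E—G, G—H}.
Of the listed edges, {E—G, A—B} are in the MST → 2.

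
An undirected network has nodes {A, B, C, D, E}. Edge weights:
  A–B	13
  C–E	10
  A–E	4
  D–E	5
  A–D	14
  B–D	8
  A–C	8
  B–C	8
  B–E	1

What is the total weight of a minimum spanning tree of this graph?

18

Sort edges by weight, then run Kruskal:
B–E (1): add — endpoints in different components.
A–E (4): add — endpoints in different components.
D–E (5): add — endpoints in different components.
A–C (8): add — endpoints in different components.
MST edges: B–E, A–E, D–E, A–C; total weight 1+4+5+8 = 18.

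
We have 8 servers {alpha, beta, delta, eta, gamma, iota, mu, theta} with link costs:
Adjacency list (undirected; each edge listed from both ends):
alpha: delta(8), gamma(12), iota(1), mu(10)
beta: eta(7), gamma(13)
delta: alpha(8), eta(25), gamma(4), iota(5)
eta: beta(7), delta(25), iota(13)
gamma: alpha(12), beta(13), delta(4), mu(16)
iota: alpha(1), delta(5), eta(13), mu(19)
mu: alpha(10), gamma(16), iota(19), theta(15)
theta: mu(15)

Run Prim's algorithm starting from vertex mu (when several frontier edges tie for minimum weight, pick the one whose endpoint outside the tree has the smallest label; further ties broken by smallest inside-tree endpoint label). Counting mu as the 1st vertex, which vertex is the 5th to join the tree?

gamma

Prim's algorithm from mu:
Step 1: cheapest edge leaving the tree is alpha mu (10); add alpha.
Step 2: cheapest edge leaving the tree is alpha iota (1); add iota.
Step 3: cheapest edge leaving the tree is delta iota (5); add delta.
Step 4: cheapest edge leaving the tree is delta gamma (4); add gamma.
Step 5: cheapest edge leaving the tree is beta gamma (13); add beta.
Step 6: cheapest edge leaving the tree is beta eta (7); add eta.
Step 7: cheapest edge leaving the tree is mu theta (15); add theta.
Vertex order: mu, alpha, iota, delta, gamma, beta, eta, theta. The 5th vertex is gamma.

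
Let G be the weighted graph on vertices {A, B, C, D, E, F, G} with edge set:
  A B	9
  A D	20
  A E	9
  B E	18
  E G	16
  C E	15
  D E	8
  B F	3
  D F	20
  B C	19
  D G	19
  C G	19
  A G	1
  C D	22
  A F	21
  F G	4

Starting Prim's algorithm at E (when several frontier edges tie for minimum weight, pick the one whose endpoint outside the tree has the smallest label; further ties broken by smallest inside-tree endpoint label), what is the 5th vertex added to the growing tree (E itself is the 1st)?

Grow the tree from E using Prim:
Step 1: cheapest edge leaving the tree is D E (8); add D.
Step 2: cheapest edge leaving the tree is A E (9); add A.
Step 3: cheapest edge leaving the tree is A G (1); add G.
Step 4: cheapest edge leaving the tree is F G (4); add F.
Step 5: cheapest edge leaving the tree is B F (3); add B.
Step 6: cheapest edge leaving the tree is C E (15); add C.
Vertex order: E, D, A, G, F, B, C. The 5th vertex is F.

F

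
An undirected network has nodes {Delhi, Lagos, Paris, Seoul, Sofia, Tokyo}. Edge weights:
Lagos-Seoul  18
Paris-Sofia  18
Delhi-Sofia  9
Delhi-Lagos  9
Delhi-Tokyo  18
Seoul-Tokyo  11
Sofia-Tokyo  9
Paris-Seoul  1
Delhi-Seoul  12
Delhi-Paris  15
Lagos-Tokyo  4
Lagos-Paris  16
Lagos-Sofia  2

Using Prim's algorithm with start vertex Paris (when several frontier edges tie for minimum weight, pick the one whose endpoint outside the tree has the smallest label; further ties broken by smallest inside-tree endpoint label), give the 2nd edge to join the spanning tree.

Seoul-Tokyo

Prim, starting at Paris.
Step 1: cheapest edge leaving the tree is Paris-Seoul (1); add Seoul.
Step 2: cheapest edge leaving the tree is Seoul-Tokyo (11); add Tokyo.
Step 3: cheapest edge leaving the tree is Lagos-Tokyo (4); add Lagos.
Step 4: cheapest edge leaving the tree is Lagos-Sofia (2); add Sofia.
Step 5: cheapest edge leaving the tree is Delhi-Lagos (9); add Delhi.
The 2nd edge added is Seoul-Tokyo.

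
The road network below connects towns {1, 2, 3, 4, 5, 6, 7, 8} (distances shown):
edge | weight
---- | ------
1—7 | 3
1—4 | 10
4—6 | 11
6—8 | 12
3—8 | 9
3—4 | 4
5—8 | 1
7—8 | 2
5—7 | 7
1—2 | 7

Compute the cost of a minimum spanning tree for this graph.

37

Prim, starting at 1.
Step 1: cheapest edge leaving the tree is 1—7 (3); add 7.
Step 2: cheapest edge leaving the tree is 7—8 (2); add 8.
Step 3: cheapest edge leaving the tree is 5—8 (1); add 5.
Step 4: cheapest edge leaving the tree is 1—2 (7); add 2.
Step 5: cheapest edge leaving the tree is 3—8 (9); add 3.
Step 6: cheapest edge leaving the tree is 3—4 (4); add 4.
Step 7: cheapest edge leaving the tree is 4—6 (11); add 6.
MST edges: 1—7, 7—8, 5—8, 1—2, 3—8, 3—4, 4—6; total weight 3+2+1+7+9+4+11 = 37.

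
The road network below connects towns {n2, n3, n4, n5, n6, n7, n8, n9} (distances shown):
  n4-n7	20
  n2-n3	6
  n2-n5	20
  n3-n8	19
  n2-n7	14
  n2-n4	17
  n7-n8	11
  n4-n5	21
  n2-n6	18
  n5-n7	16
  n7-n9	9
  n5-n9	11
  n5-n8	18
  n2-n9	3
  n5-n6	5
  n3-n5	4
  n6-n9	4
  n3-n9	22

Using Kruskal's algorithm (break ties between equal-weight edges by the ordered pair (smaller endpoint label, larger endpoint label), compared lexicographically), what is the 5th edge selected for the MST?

n7-n9

Kruskal: consider edges lightest-first.
n2-n9 (3): add — endpoints in different components.
n3-n5 (4): add — endpoints in different components.
n6-n9 (4): add — endpoints in different components.
n5-n6 (5): add — endpoints in different components.
n2-n3 (6): skip — n3 and n2 already connected.
n7-n9 (9): add — endpoints in different components.
n5-n9 (11): skip — n5 and n9 already connected.
n7-n8 (11): add — endpoints in different components.
n2-n7 (14): skip — n2 and n7 already connected.
n5-n7 (16): skip — n5 and n7 already connected.
n2-n4 (17): add — endpoints in different components.
The 5th edge added is n7-n9.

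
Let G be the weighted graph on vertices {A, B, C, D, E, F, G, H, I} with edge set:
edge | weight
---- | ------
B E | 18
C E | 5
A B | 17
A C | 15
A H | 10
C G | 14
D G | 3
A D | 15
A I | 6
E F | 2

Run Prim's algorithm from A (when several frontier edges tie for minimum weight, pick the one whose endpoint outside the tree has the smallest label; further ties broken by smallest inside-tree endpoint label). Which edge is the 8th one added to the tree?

A-B

Prim, starting at A.
Step 1: cheapest edge leaving the tree is A I (6); add I.
Step 2: cheapest edge leaving the tree is A H (10); add H.
Step 3: cheapest edge leaving the tree is A C (15); add C.
Step 4: cheapest edge leaving the tree is C E (5); add E.
Step 5: cheapest edge leaving the tree is E F (2); add F.
Step 6: cheapest edge leaving the tree is C G (14); add G.
Step 7: cheapest edge leaving the tree is D G (3); add D.
Step 8: cheapest edge leaving the tree is A B (17); add B.
The 8th edge added is A B.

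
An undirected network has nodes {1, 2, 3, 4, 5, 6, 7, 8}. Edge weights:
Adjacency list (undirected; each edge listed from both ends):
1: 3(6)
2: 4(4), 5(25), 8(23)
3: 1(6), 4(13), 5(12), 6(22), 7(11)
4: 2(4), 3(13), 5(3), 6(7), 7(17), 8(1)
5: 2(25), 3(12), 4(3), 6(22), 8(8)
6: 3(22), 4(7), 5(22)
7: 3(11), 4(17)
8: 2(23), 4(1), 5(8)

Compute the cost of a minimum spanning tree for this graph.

44

Grow the tree from 6 using Prim:
Step 1: cheapest edge leaving the tree is 4 6 (7); add 4.
Step 2: cheapest edge leaving the tree is 4 8 (1); add 8.
Step 3: cheapest edge leaving the tree is 4 5 (3); add 5.
Step 4: cheapest edge leaving the tree is 2 4 (4); add 2.
Step 5: cheapest edge leaving the tree is 3 5 (12); add 3.
Step 6: cheapest edge leaving the tree is 1 3 (6); add 1.
Step 7: cheapest edge leaving the tree is 3 7 (11); add 7.
MST edges: 4 6, 4 8, 4 5, 2 4, 3 5, 1 3, 3 7; total weight 7+1+3+4+12+6+11 = 44.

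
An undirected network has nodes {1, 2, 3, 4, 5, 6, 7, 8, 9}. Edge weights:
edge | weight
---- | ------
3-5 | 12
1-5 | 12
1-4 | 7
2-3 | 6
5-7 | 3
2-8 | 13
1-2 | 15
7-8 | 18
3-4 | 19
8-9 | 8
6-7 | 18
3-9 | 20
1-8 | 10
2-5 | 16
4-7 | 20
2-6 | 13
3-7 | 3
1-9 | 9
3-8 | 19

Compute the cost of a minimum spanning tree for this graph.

61

Prim's algorithm from 9:
Step 1: cheapest edge leaving the tree is 8-9 (8); add 8.
Step 2: cheapest edge leaving the tree is 1-9 (9); add 1.
Step 3: cheapest edge leaving the tree is 1-4 (7); add 4.
Step 4: cheapest edge leaving the tree is 1-5 (12); add 5.
Step 5: cheapest edge leaving the tree is 5-7 (3); add 7.
Step 6: cheapest edge leaving the tree is 3-7 (3); add 3.
Step 7: cheapest edge leaving the tree is 2-3 (6); add 2.
Step 8: cheapest edge leaving the tree is 2-6 (13); add 6.
MST edges: 8-9, 1-9, 1-4, 1-5, 5-7, 3-7, 2-3, 2-6; total weight 8+9+7+12+3+3+6+13 = 61.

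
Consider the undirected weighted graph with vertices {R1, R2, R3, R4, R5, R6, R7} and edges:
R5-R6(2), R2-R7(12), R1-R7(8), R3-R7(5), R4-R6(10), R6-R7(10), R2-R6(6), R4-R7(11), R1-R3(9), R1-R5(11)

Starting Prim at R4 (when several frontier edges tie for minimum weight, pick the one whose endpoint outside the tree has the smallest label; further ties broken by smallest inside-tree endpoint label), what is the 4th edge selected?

R6-R7

Grow the tree from R4 using Prim:
Step 1: cheapest edge leaving the tree is R4-R6 (10); add R6.
Step 2: cheapest edge leaving the tree is R5-R6 (2); add R5.
Step 3: cheapest edge leaving the tree is R2-R6 (6); add R2.
Step 4: cheapest edge leaving the tree is R6-R7 (10); add R7.
Step 5: cheapest edge leaving the tree is R3-R7 (5); add R3.
Step 6: cheapest edge leaving the tree is R1-R7 (8); add R1.
The 4th edge added is R6-R7.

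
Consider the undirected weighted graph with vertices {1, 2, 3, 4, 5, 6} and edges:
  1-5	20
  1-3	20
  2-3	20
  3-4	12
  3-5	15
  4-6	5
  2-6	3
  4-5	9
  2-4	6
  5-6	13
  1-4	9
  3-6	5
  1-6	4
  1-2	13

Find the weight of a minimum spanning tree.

Sort edges by weight, then run Kruskal:
2-6 (3): add. Components now {1} {2,6} {3} {4} {5}
1-6 (4): add. Components now {1,2,6} {3} {4} {5}
3-6 (5): add. Components now {1,2,3,6} {4} {5}
4-6 (5): add. Components now {1,2,3,4,6} {5}
2-4 (6): skip — 2 and 4 already connected.
1-4 (9): skip — 1 and 4 already connected.
4-5 (9): add. Components now {1,2,3,4,5,6}
MST edges: 2-6, 1-6, 3-6, 4-6, 4-5; total weight 3+4+5+5+9 = 26.

26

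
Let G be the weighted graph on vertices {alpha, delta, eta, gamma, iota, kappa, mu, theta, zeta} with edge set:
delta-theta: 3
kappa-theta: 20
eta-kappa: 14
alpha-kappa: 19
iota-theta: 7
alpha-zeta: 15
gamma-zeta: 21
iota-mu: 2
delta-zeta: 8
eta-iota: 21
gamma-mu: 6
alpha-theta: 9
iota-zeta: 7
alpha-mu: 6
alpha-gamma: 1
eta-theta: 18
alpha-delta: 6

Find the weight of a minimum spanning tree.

57

Prim's algorithm from delta:
Step 1: cheapest edge leaving the tree is delta-theta (3); add theta.
Step 2: cheapest edge leaving the tree is alpha-delta (6); add alpha.
Step 3: cheapest edge leaving the tree is alpha-gamma (1); add gamma.
Step 4: cheapest edge leaving the tree is alpha-mu (6); add mu.
Step 5: cheapest edge leaving the tree is iota-mu (2); add iota.
Step 6: cheapest edge leaving the tree is iota-zeta (7); add zeta.
Step 7: cheapest edge leaving the tree is eta-theta (18); add eta.
Step 8: cheapest edge leaving the tree is eta-kappa (14); add kappa.
MST edges: delta-theta, alpha-delta, alpha-gamma, alpha-mu, iota-mu, iota-zeta, eta-theta, eta-kappa; total weight 3+6+1+6+2+7+18+14 = 57.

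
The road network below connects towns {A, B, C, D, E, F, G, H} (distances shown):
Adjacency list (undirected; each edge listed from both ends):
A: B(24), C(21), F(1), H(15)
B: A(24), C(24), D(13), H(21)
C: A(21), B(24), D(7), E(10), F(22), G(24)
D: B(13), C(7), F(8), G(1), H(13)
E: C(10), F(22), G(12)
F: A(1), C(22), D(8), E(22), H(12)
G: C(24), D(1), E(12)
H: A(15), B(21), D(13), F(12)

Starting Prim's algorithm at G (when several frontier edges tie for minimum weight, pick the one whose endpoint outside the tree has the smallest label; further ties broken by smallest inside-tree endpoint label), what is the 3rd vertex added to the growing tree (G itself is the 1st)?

C

Prim's algorithm from G:
Step 1: cheapest edge leaving the tree is D—G (1); add D.
Step 2: cheapest edge leaving the tree is C—D (7); add C.
Step 3: cheapest edge leaving the tree is D—F (8); add F.
Step 4: cheapest edge leaving the tree is A—F (1); add A.
Step 5: cheapest edge leaving the tree is C—E (10); add E.
Step 6: cheapest edge leaving the tree is F—H (12); add H.
Step 7: cheapest edge leaving the tree is B—D (13); add B.
Vertex order: G, D, C, F, A, E, H, B. The 3rd vertex is C.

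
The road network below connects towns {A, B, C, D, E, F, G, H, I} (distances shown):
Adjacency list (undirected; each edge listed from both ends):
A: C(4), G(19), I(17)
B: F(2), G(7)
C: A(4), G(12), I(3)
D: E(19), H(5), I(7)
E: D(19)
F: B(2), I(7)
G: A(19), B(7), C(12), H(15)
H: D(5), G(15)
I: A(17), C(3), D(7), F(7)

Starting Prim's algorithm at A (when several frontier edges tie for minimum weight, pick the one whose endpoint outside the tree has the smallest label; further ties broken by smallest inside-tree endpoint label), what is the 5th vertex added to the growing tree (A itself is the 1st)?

H

Prim, starting at A.
Step 1: cheapest edge leaving the tree is A–C (4); add C.
Step 2: cheapest edge leaving the tree is C–I (3); add I.
Step 3: cheapest edge leaving the tree is D–I (7); add D.
Step 4: cheapest edge leaving the tree is D–H (5); add H.
Step 5: cheapest edge leaving the tree is F–I (7); add F.
Step 6: cheapest edge leaving the tree is B–F (2); add B.
Step 7: cheapest edge leaving the tree is B–G (7); add G.
Step 8: cheapest edge leaving the tree is D–E (19); add E.
Vertex order: A, C, I, D, H, F, B, G, E. The 5th vertex is H.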